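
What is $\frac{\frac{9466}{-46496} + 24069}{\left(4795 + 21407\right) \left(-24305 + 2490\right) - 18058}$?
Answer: $- \frac{559551379}{13288898266624} \approx -4.2107 \cdot 10^{-5}$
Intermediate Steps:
$\frac{\frac{9466}{-46496} + 24069}{\left(4795 + 21407\right) \left(-24305 + 2490\right) - 18058} = \frac{9466 \left(- \frac{1}{46496}\right) + 24069}{26202 \left(-21815\right) - 18058} = \frac{- \frac{4733}{23248} + 24069}{-571596630 - 18058} = \frac{559551379}{23248 \left(-571614688\right)} = \frac{559551379}{23248} \left(- \frac{1}{571614688}\right) = - \frac{559551379}{13288898266624}$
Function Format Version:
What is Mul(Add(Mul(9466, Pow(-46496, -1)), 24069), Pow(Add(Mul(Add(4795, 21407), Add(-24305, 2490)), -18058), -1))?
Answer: Rational(-559551379, 13288898266624) ≈ -4.2107e-5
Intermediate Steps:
Mul(Add(Mul(9466, Pow(-46496, -1)), 24069), Pow(Add(Mul(Add(4795, 21407), Add(-24305, 2490)), -18058), -1)) = Mul(Add(Mul(9466, Rational(-1, 46496)), 24069), Pow(Add(Mul(26202, -21815), -18058), -1)) = Mul(Add(Rational(-4733, 23248), 24069), Pow(Add(-571596630, -18058), -1)) = Mul(Rational(559551379, 23248), Pow(-571614688, -1)) = Mul(Rational(559551379, 23248), Rational(-1, 571614688)) = Rational(-559551379, 13288898266624)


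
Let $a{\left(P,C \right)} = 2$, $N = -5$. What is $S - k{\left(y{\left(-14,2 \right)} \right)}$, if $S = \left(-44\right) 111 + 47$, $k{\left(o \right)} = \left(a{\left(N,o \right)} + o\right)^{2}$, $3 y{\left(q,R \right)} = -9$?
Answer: $-4838$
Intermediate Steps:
$y{\left(q,R \right)} = -3$ ($y{\left(q,R \right)} = \frac{1}{3} \left(-9\right) = -3$)
$k{\left(o \right)} = \left(2 + o\right)^{2}$
$S = -4837$ ($S = -4884 + 47 = -4837$)
$S - k{\left(y{\left(-14,2 \right)} \right)} = -4837 - \left(2 - 3\right)^{2} = -4837 - \left(-1\right)^{2} = -4837 - 1 = -4838$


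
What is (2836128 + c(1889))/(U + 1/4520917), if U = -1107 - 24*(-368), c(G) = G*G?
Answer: 28953982359733/34924083826 ≈ 829.05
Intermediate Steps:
c(G) = G²
U = 7725 (U = -1107 + 8832 = 7725)
(2836128 + c(1889))/(U + 1/4520917) = (2836128 + 1889²)/(7725 + 1/4520917) = (2836128 + 3568321)/(7725 + 1/4520917) = 6404449/(34924083826/4520917) = 6404449*(4520917/34924083826) = 28953982359733/34924083826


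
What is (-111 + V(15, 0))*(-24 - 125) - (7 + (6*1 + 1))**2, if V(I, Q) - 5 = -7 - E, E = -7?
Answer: 15598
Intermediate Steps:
V(I, Q) = 5 (V(I, Q) = 5 + (-7 - 1*(-7)) = 5 + (-7 + 7) = 5 + 0 = 5)
(-111 + V(15, 0))*(-24 - 125) - (7 + (6*1 + 1))**2 = (-111 + 5)*(-24 - 125) - (7 + (6*1 + 1))**2 = -106*(-149) - (7 + (6 + 1))**2 = 15794 - (7 + 7)**2 = 15794 - 1*14**2 = 15794 - 1*196 = 15794 - 196 = 15598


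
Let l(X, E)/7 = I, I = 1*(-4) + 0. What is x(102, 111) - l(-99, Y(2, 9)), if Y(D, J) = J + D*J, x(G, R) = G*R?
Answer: 11350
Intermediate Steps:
I = -4 (I = -4 + 0 = -4)
l(X, E) = -28 (l(X, E) = 7*(-4) = -28)
x(102, 111) - l(-99, Y(2, 9)) = 102*111 - 1*(-28) = 11322 + 28 = 11350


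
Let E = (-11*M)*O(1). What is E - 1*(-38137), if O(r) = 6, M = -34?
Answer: 40381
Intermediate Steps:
E = 2244 (E = -11*(-34)*6 = 374*6 = 2244)
E - 1*(-38137) = 2244 - 1*(-38137) = 2244 + 38137 = 40381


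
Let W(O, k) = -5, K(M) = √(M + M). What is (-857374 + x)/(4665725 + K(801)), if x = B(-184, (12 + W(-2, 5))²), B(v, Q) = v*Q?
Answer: -4042337482750/21768989774023 + 2599170*√178/21768989774023 ≈ -0.18569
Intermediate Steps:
K(M) = √2*√M (K(M) = √(2*M) = √2*√M)
B(v, Q) = Q*v
x = -9016 (x = (12 - 5)²*(-184) = 7²*(-184) = 49*(-184) = -9016)
(-857374 + x)/(4665725 + K(801)) = (-857374 - 9016)/(4665725 + √2*√801) = -866390/(4665725 + √2*(3*√89)) = -866390/(4665725 + 3*√178)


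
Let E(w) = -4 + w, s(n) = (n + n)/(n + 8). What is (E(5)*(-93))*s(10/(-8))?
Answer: 310/9 ≈ 34.444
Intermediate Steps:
s(n) = 2*n/(8 + n) (s(n) = (2*n)/(8 + n) = 2*n/(8 + n))
(E(5)*(-93))*s(10/(-8)) = ((-4 + 5)*(-93))*(2*(10/(-8))/(8 + 10/(-8))) = (1*(-93))*(2*(10*(-⅛))/(8 + 10*(-⅛))) = -186*(-5)/(4*(8 - 5/4)) = -186*(-5)/(4*27/4) = -186*(-5)*4/(4*27) = -93*(-10/27) = 310/9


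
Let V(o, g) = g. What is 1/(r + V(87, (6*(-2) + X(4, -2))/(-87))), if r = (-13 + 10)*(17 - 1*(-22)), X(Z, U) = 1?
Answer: -87/10168 ≈ -0.0085562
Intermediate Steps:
r = -117 (r = -3*(17 + 22) = -3*39 = -117)
1/(r + V(87, (6*(-2) + X(4, -2))/(-87))) = 1/(-117 + (6*(-2) + 1)/(-87)) = 1/(-117 + (-12 + 1)*(-1/87)) = 1/(-117 - 11*(-1/87)) = 1/(-117 + 11/87) = 1/(-10168/87) = -87/10168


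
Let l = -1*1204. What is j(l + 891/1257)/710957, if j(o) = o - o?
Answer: 0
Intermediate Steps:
l = -1204
j(o) = 0
j(l + 891/1257)/710957 = 0/710957 = 0*(1/710957) = 0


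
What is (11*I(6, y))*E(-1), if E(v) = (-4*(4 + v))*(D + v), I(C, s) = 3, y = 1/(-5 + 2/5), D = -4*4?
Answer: 6732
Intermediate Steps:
D = -16
y = -5/23 (y = 1/(-5 + 2*(⅕)) = 1/(-5 + ⅖) = 1/(-23/5) = -5/23 ≈ -0.21739)
E(v) = (-16 + v)*(-16 - 4*v) (E(v) = (-4*(4 + v))*(-16 + v) = (-16 - 4*v)*(-16 + v) = (-16 + v)*(-16 - 4*v))
(11*I(6, y))*E(-1) = (11*3)*(256 - 4*(-1)² + 48*(-1)) = 33*(256 - 4*1 - 48) = 33*(256 - 4 - 48) = 33*204 = 6732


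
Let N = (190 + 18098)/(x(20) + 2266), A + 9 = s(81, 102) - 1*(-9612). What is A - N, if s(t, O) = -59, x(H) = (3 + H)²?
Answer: 26657192/2795 ≈ 9537.5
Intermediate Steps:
A = 9544 (A = -9 + (-59 - 1*(-9612)) = -9 + (-59 + 9612) = -9 + 9553 = 9544)
N = 18288/2795 (N = (190 + 18098)/((3 + 20)² + 2266) = 18288/(23² + 2266) = 18288/(529 + 2266) = 18288/2795 ≈ 6.5431)
A - N = 9544 - 1*18288/2795 = 9544 - 18288/2795 = 26657192/2795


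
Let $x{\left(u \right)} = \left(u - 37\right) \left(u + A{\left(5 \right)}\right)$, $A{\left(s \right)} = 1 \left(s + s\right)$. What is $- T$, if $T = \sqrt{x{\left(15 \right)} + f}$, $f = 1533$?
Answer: $- \sqrt{983} \approx -31.353$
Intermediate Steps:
$A{\left(s \right)} = 2 s$ ($A{\left(s \right)} = 1 \cdot 2 s = 2 s$)
$x{\left(u \right)} = \left(-37 + u\right) \left(10 + u\right)$ ($x{\left(u \right)} = \left(u - 37\right) \left(u + 2 \cdot 5\right) = \left(-37 + u\right) \left(u + 10\right) = \left(-37 + u\right) \left(10 + u\right)$)
$T = \sqrt{983}$ ($T = \sqrt{\left(-370 + 15^{2} - 405\right) + 1533} = \sqrt{\left(-370 + 225 - 405\right) + 1533} = \sqrt{-550 + 1533} = \sqrt{983} \approx 31.353$)
$- T = - \sqrt{983}$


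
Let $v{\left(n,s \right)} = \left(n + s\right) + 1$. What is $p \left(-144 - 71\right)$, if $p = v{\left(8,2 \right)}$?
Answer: $-2365$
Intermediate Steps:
$v{\left(n,s \right)} = 1 + n + s$
$p = 11$ ($p = 1 + 8 + 2 = 11$)
$p \left(-144 - 71\right) = 11 \left(-144 - 71\right) = 11 \left(-215\right) = -2365$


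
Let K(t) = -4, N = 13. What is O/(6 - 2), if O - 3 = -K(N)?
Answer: 7/4 ≈ 1.7500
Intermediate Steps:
O = 7 (O = 3 - 1*(-4) = 3 + 4 = 7)
O/(6 - 2) = 7/(6 - 2) = 7/4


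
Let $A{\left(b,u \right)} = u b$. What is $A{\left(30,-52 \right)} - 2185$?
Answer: $-3745$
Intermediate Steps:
$A{\left(b,u \right)} = b u$
$A{\left(30,-52 \right)} - 2185 = 30 \left(-52\right) - 2185 = -1560 + \left(-2360 + 175\right) = -1560 - 2185 = -3745$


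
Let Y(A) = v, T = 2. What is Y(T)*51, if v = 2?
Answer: 102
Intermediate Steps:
Y(A) = 2
Y(T)*51 = 2*51 = 102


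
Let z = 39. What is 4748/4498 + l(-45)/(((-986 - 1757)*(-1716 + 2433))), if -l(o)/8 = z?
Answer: 119736438/113414821 ≈ 1.0557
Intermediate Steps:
l(o) = -312 (l(o) = -8*39 = -312)
4748/4498 + l(-45)/(((-986 - 1757)*(-1716 + 2433))) = 4748/4498 - 312*1/((-1716 + 2433)*(-986 - 1757)) = 4748*(1/4498) - 312/((-2743*717)) = 2374/2249 - 312/(-1966731) = 2374/2249 - 312*(-1/1966731) = 2374/2249 + 8/50429 = 119736438/113414821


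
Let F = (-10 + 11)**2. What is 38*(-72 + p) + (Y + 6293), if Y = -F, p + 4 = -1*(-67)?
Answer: 5950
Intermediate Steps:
F = 1 (F = 1**2 = 1)
p = 63 (p = -4 - 1*(-67) = -4 + 67 = 63)
Y = -1 (Y = -1*1 = -1)
38*(-72 + p) + (Y + 6293) = 38*(-72 + 63) + (-1 + 6293) = 38*(-9) + 6292 = -342 + 6292 = 5950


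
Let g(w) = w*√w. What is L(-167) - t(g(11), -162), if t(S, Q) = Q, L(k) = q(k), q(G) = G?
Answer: -5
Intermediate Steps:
L(k) = k
g(w) = w^(3/2)
L(-167) - t(g(11), -162) = -167 - 1*(-162) = -167 + 162 = -5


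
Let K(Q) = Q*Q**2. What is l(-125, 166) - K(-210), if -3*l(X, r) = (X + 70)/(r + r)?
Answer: 9223956055/996 ≈ 9.2610e+6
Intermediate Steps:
K(Q) = Q**3
l(X, r) = -(70 + X)/(6*r) (l(X, r) = -(X + 70)/(3*(r + r)) = -(70 + X)/(3*(2*r)) = -(70 + X)*1/(2*r)/3 = -(70 + X)/(6*r))
l(-125, 166) - K(-210) = (1/6)*(-70 - 1*(-125))/166 - 1*(-210)**3 = (1/6)*(1/166)*(-70 + 125) - 1*(-9261000) = (1/6)*(1/166)*55 + 9261000 = 55/996 + 9261000 = 9223956055/996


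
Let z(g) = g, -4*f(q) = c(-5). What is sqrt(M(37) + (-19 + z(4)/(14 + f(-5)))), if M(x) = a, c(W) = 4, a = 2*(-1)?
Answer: I*sqrt(3497)/13 ≈ 4.5489*I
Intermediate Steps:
a = -2
f(q) = -1 (f(q) = -1/4*4 = -1)
M(x) = -2
sqrt(M(37) + (-19 + z(4)/(14 + f(-5)))) = sqrt(-2 + (-19 + 4/(14 - 1))) = sqrt(-2 + (-19 + 4/13)) = sqrt(-2 - 243/13) = sqrt(-269/13) = I*sqrt(3497)/13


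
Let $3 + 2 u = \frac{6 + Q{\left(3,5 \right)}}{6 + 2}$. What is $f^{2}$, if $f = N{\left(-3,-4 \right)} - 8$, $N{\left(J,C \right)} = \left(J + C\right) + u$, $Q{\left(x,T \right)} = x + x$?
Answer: $\frac{3969}{16} \approx 248.06$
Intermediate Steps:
$Q{\left(x,T \right)} = 2 x$
$u = - \frac{3}{4}$ ($u = - \frac{3}{2} + \frac{\left(6 + 2 \cdot 3\right) \frac{1}{6 + 2}}{2} = - \frac{3}{2} + \frac{\left(6 + 6\right) \frac{1}{8}}{2} = - \frac{3}{2} + \frac{12 \cdot \frac{1}{8}}{2} = - \frac{3}{2} + \frac{1}{2} \cdot \frac{3}{2} = - \frac{3}{2} + \frac{3}{4} = - \frac{3}{4} \approx -0.75$)
$N{\left(J,C \right)} = - \frac{3}{4} + C + J$ ($N{\left(J,C \right)} = \left(J + C\right) - \frac{3}{4} = \left(C + J\right) - \frac{3}{4} = - \frac{3}{4} + C + J$)
$f = - \frac{63}{4}$ ($f = \left(- \frac{3}{4} - 4 - 3\right) - 8 = - \frac{31}{4} - 8 = - \frac{63}{4} \approx -15.75$)
$f^{2} = \left(- \frac{63}{4}\right)^{2} = \frac{3969}{16}$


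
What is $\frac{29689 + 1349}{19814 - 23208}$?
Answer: $- \frac{15519}{1697} \approx -9.145$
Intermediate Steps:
$\frac{29689 + 1349}{19814 - 23208} = \frac{31038}{-3394} = 31038 \left(- \frac{1}{3394}\right) = - \frac{15519}{1697}$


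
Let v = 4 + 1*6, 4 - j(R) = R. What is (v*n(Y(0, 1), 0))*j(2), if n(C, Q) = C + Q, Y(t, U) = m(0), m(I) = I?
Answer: 0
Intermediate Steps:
Y(t, U) = 0
j(R) = 4 - R
v = 10 (v = 4 + 6 = 10)
(v*n(Y(0, 1), 0))*j(2) = (10*(0 + 0))*(4 - 1*2) = (10*0)*(4 - 2) = 0*2 = 0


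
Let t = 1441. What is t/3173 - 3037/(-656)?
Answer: 10581697/2081488 ≈ 5.0837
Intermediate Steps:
t/3173 - 3037/(-656) = 1441/3173 - 3037/(-656) = 1441*(1/3173) - 3037*(-1/656) = 1441/3173 + 3037/656 = 10581697/2081488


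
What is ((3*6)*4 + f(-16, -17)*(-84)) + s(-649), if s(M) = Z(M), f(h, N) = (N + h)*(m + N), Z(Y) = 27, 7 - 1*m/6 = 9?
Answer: -80289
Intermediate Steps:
m = -12 (m = 42 - 6*9 = 42 - 54 = -12)
f(h, N) = (-12 + N)*(N + h) (f(h, N) = (N + h)*(-12 + N) = (-12 + N)*(N + h))
s(M) = 27
((3*6)*4 + f(-16, -17)*(-84)) + s(-649) = ((3*6)*4 + ((-17)² - 12*(-17) - 12*(-16) - 17*(-16))*(-84)) + 27 = (18*4 + (289 + 204 + 192 + 272)*(-84)) + 27 = (72 + 957*(-84)) + 27 = (72 - 80388) + 27 = -80316 + 27 = -80289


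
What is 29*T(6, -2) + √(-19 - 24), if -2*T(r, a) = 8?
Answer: -116 + I*√43 ≈ -116.0 + 6.5574*I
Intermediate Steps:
T(r, a) = -4 (T(r, a) = -½*8 = -4)
29*T(6, -2) + √(-19 - 24) = 29*(-4) + √(-19 - 24) = -116 + √(-43) = -116 + I*√43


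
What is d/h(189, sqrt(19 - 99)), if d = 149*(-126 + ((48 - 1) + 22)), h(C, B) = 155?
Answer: -8493/155 ≈ -54.794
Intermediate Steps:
d = -8493 (d = 149*(-126 + (47 + 22)) = 149*(-126 + 69) = 149*(-57) = -8493)
d/h(189, sqrt(19 - 99)) = -8493/155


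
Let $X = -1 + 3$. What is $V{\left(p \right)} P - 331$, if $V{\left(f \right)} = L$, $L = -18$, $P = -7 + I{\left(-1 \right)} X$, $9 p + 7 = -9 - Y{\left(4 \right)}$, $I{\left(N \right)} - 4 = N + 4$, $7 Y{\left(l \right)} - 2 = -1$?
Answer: $-457$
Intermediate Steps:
$Y{\left(l \right)} = \frac{1}{7}$ ($Y{\left(l \right)} = \frac{2}{7} + \frac{1}{7} \left(-1\right) = \frac{2}{7} - \frac{1}{7} = \frac{1}{7}$)
$I{\left(N \right)} = 8 + N$ ($I{\left(N \right)} = 4 + \left(N + 4\right) = 4 + \left(4 + N\right) = 8 + N$)
$p = - \frac{113}{63}$ ($p = - \frac{7}{9} + \frac{-9 - \frac{1}{7}}{9} = - \frac{7}{9} + \frac{1}{9} \left(- \frac{64}{7}\right) = - \frac{7}{9} - \frac{64}{63} = - \frac{113}{63} \approx -1.7937$)
$X = 2$
$P = 7$ ($P = -7 + \left(8 - 1\right) 2 = -7 + 7 \cdot 2 = -7 + 14 = 7$)
$V{\left(f \right)} = -18$
$V{\left(p \right)} P - 331 = \left(-18\right) 7 - 331 = -126 - 331 = -457$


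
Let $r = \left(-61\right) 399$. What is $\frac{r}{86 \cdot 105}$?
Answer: $- \frac{1159}{430} \approx -2.6954$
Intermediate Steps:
$r = -24339$
$\frac{r}{86 \cdot 105} = - \frac{24339}{86 \cdot 105} = - \frac{24339}{9030} = \left(-24339\right) \frac{1}{9030} = - \frac{1159}{430}$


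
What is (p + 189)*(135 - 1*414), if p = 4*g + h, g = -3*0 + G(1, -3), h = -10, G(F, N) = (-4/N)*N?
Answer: -45477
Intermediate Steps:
G(F, N) = -4
g = -4 (g = -3*0 - 4 = 0 - 4 = -4)
p = -26 (p = 4*(-4) - 10 = -16 - 10 = -26)
(p + 189)*(135 - 1*414) = (-26 + 189)*(135 - 1*414) = 163*(135 - 414) = 163*(-279) = -45477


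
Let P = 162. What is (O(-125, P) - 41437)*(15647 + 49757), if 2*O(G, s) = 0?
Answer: -2710145548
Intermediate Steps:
O(G, s) = 0 (O(G, s) = (½)*0 = 0)
(O(-125, P) - 41437)*(15647 + 49757) = (0 - 41437)*(15647 + 49757) = -41437*65404 = -2710145548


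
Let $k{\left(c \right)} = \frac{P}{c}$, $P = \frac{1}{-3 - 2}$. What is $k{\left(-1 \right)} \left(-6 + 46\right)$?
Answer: $8$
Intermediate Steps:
$P = - \frac{1}{5}$ ($P = \frac{1}{-5} = - \frac{1}{5} \approx -0.2$)
$k{\left(c \right)} = - \frac{1}{5 c}$
$k{\left(-1 \right)} \left(-6 + 46\right) = - \frac{1}{5 \left(-1\right)} \left(-6 + 46\right) = \left(- \frac{1}{5}\right) \left(-1\right) 40 = \frac{1}{5} \cdot 40 = 8$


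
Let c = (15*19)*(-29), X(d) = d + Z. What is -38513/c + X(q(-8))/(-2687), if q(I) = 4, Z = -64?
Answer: 5472649/1168845 ≈ 4.6821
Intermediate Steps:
X(d) = -64 + d (X(d) = d - 64 = -64 + d)
c = -8265 (c = 285*(-29) = -8265)
-38513/c + X(q(-8))/(-2687) = -38513/(-8265) + (-64 + 4)/(-2687) = -38513*(-1/8265) - 60*(-1/2687) = 2027/435 + 60/2687 = 5472649/1168845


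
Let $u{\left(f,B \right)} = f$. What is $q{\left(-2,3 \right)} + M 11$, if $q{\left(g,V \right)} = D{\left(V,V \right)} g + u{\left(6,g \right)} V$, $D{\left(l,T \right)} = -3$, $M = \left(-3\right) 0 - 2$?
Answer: $2$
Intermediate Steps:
$M = -2$ ($M = 0 - 2 = -2$)
$q{\left(g,V \right)} = - 3 g + 6 V$
$q{\left(-2,3 \right)} + M 11 = \left(\left(-3\right) \left(-2\right) + 6 \cdot 3\right) - 22 = \left(6 + 18\right) - 22 = 24 - 22 = 2$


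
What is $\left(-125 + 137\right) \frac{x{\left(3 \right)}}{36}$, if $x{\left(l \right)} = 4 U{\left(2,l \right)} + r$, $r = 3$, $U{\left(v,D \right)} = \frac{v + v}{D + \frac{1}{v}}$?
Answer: $\frac{53}{21} \approx 2.5238$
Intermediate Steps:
$U{\left(v,D \right)} = \frac{2 v}{D + \frac{1}{v}}$
$x{\left(l \right)} = 3 + \frac{32}{1 + 2 l}$ ($x{\left(l \right)} = 4 \frac{2 \cdot 2^{2}}{1 + l 2} + 3 = 4 \cdot 2 \cdot 4 \frac{1}{1 + 2 l} + 3 = 4 \frac{8}{1 + 2 l} + 3 = \frac{32}{1 + 2 l} + 3 = 3 + \frac{32}{1 + 2 l}$)
$\left(-125 + 137\right) \frac{x{\left(3 \right)}}{36} = \left(-125 + 137\right) \frac{\frac{1}{1 + 2 \cdot 3} \left(35 + 6 \cdot 3\right)}{36} = 12 \frac{35 + 18}{1 + 6} \cdot \frac{1}{36} = 12 \cdot \frac{1}{7} \cdot 53 \cdot \frac{1}{36} = 12 \cdot \frac{53}{7} \cdot \frac{1}{36} = 12 \cdot \frac{53}{252} = \frac{53}{21}$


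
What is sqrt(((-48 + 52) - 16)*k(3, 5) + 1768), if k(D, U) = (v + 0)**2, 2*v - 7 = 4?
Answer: sqrt(1405) ≈ 37.483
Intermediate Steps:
v = 11/2 (v = 7/2 + (1/2)*4 = 7/2 + 2 = 11/2 ≈ 5.5000)
k(D, U) = 121/4 (k(D, U) = (11/2 + 0)**2 = (11/2)**2 = 121/4)
sqrt(((-48 + 52) - 16)*k(3, 5) + 1768) = sqrt(((-48 + 52) - 16)*(121/4) + 1768) = sqrt((4 - 16)*(121/4) + 1768) = sqrt(-12*121/4 + 1768) = sqrt(-363 + 1768) = sqrt(1405)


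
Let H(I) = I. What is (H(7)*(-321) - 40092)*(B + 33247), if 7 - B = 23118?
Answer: -429148104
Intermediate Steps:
B = -23111 (B = 7 - 1*23118 = 7 - 23118 = -23111)
(H(7)*(-321) - 40092)*(B + 33247) = (7*(-321) - 40092)*(-23111 + 33247) = (-2247 - 40092)*10136 = -42339*10136 = -429148104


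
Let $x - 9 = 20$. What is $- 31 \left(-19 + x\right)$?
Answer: $-310$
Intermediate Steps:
$x = 29$ ($x = 9 + 20 = 29$)
$- 31 \left(-19 + x\right) = - 31 \left(-19 + 29\right) = \left(-31\right) 10 = -310$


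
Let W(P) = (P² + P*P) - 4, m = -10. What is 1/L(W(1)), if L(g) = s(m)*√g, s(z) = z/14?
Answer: 7*I*√2/10 ≈ 0.98995*I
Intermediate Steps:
s(z) = z/14 (s(z) = z*(1/14) = z/14)
W(P) = -4 + 2*P² (W(P) = (P² + P²) - 4 = 2*P² - 4 = -4 + 2*P²)
L(g) = -5*√g/7 (L(g) = ((1/14)*(-10))*√g = -5*√g/7)
1/L(W(1)) = 1/(-5*√(-4 + 2*1²)/7) = 1/(-5*√(-4 + 2*1)/7) = 1/(-5*√(-4 + 2)/7) = 1/(-5*I*√2/7) = 7*I*√2/10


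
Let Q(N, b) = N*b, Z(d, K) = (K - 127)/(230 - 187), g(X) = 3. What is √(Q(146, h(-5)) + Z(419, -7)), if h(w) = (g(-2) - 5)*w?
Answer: √2693778/43 ≈ 38.169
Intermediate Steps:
Z(d, K) = -127/43 + K/43 (Z(d, K) = (-127 + K)/43 = (-127 + K)*(1/43) = -127/43 + K/43)
h(w) = -2*w (h(w) = (3 - 5)*w = -2*w)
√(Q(146, h(-5)) + Z(419, -7)) = √(146*(-2*(-5)) + (-127/43 + (1/43)*(-7))) = √(146*10 + (-127/43 - 7/43)) = √(1460 - 134/43) = √(62646/43) = √2693778/43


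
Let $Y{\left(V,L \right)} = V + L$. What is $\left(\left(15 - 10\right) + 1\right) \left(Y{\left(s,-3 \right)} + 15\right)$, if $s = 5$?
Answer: $102$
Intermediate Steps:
$Y{\left(V,L \right)} = L + V$
$\left(\left(15 - 10\right) + 1\right) \left(Y{\left(s,-3 \right)} + 15\right) = \left(\left(15 - 10\right) + 1\right) \left(\left(-3 + 5\right) + 15\right) = \left(5 + 1\right) \left(2 + 15\right) = 6 \cdot 17 = 102$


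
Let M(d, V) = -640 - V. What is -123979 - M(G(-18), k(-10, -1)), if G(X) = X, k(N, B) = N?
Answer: -123349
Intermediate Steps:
-123979 - M(G(-18), k(-10, -1)) = -123979 - (-640 - 1*(-10)) = -123979 - (-640 + 10) = -123979 - 1*(-630) = -123979 + 630 = -123349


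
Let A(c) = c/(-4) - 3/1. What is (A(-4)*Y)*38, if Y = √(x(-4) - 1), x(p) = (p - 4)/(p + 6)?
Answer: -76*I*√5 ≈ -169.94*I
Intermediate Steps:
A(c) = -3 - c/4 (A(c) = c*(-¼) - 3*1 = -c/4 - 3 = -3 - c/4)
x(p) = (-4 + p)/(6 + p)
Y = I*√5 (Y = √((-4 - 4)/(6 - 4) - 1) = √(-8/2 - 1) = √((½)*(-8) - 1) = √(-4 - 1) = √(-5) = I*√5 ≈ 2.2361*I)
(A(-4)*Y)*38 = ((-3 - ¼*(-4))*(I*√5))*38 = ((-3 + 1)*(I*√5))*38 = -2*I*√5*38 = -76*I*√5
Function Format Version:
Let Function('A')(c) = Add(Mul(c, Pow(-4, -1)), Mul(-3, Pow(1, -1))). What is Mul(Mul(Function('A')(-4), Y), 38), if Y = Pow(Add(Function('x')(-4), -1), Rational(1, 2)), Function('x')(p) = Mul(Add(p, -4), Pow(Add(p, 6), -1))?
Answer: Mul(-76, I, Pow(5, Rational(1, 2))) ≈ Mul(-169.94, I)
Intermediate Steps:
Function('A')(c) = Add(-3, Mul(Rational(-1, 4), c)) (Function('A')(c) = Add(Mul(c, Rational(-1, 4)), Mul(-3, 1)) = Add(Mul(Rational(-1, 4), c), -3) = Add(-3, Mul(Rational(-1, 4), c)))
Function('x')(p) = Mul(Pow(Add(6, p), -1), Add(-4, p)) (Function('x')(p) = Mul(Add(-4, p), Pow(Add(6, p), -1)) = Mul(Pow(Add(6, p), -1), Add(-4, p)))
Y = Mul(I, Pow(5, Rational(1, 2))) (Y = Pow(Add(Mul(Pow(Add(6, -4), -1), Add(-4, -4)), -1), Rational(1, 2)) = Pow(Add(Mul(Pow(2, -1), -8), -1), Rational(1, 2)) = Pow(Add(Mul(Rational(1, 2), -8), -1), Rational(1, 2)) = Pow(Add(-4, -1), Rational(1, 2)) = Pow(-5, Rational(1, 2)) = Mul(I, Pow(5, Rational(1, 2))) ≈ Mul(2.2361, I))
Mul(Mul(Function('A')(-4), Y), 38) = Mul(Mul(Add(-3, Mul(Rational(-1, 4), -4)), Mul(I, Pow(5, Rational(1, 2)))), 38) = Mul(Mul(Add(-3, 1), Mul(I, Pow(5, Rational(1, 2)))), 38) = Mul(Mul(-2, Mul(I, Pow(5, Rational(1, 2)))), 38) = Mul(Mul(-2, I, Pow(5, Rational(1, 2))), 38) = Mul(-76, I, Pow(5, Rational(1, 2)))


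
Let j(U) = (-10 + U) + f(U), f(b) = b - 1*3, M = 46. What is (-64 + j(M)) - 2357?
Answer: -2342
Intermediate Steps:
f(b) = -3 + b (f(b) = b - 3 = -3 + b)
j(U) = -13 + 2*U (j(U) = (-10 + U) + (-3 + U) = -13 + 2*U)
(-64 + j(M)) - 2357 = (-64 + (-13 + 2*46)) - 2357 = (-64 + (-13 + 92)) - 2357 = (-64 + 79) - 2357 = 15 - 2357 = -2342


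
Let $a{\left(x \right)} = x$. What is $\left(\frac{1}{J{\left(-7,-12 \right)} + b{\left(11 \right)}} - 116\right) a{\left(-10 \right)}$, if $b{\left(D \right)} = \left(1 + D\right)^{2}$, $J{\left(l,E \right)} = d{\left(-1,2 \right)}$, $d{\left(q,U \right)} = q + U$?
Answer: $\frac{33638}{29} \approx 1159.9$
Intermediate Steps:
$d{\left(q,U \right)} = U + q$
$J{\left(l,E \right)} = 1$ ($J{\left(l,E \right)} = 2 - 1 = 1$)
$\left(\frac{1}{J{\left(-7,-12 \right)} + b{\left(11 \right)}} - 116\right) a{\left(-10 \right)} = \left(\frac{1}{1 + \left(1 + 11\right)^{2}} - 116\right) \left(-10\right) = \left(\frac{1}{1 + 12^{2}} - 116\right) \left(-10\right) = \left(\frac{1}{1 + 144} - 116\right) \left(-10\right) = \left(\frac{1}{145} - 116\right) \left(-10\right) = \left(- \frac{16819}{145}\right) \left(-10\right) = \frac{33638}{29}$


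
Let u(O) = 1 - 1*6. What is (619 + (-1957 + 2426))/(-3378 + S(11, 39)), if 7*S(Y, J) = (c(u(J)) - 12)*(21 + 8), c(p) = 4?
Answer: -3808/11939 ≈ -0.31895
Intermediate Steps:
u(O) = -5 (u(O) = 1 - 6 = -5)
S(Y, J) = -232/7 (S(Y, J) = ((4 - 12)*(21 + 8))/7 = (-8*29)/7 = (⅐)*(-232) = -232/7)
(619 + (-1957 + 2426))/(-3378 + S(11, 39)) = (619 + (-1957 + 2426))/(-3378 - 232/7) = (619 + 469)/(-23878/7) = 1088*(-7/23878) = -3808/11939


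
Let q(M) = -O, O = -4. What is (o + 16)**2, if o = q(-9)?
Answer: 400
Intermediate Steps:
q(M) = 4 (q(M) = -1*(-4) = 4)
o = 4
(o + 16)**2 = (4 + 16)**2 = 20**2 = 400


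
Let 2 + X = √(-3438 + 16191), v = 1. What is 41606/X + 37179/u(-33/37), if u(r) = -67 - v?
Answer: -27549215/50996 + 124818*√1417/12749 ≈ -171.68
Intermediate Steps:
u(r) = -68 (u(r) = -67 - 1*1 = -67 - 1 = -68)
X = -2 + 3*√1417 (X = -2 + √(-3438 + 16191) = -2 + √12753 = -2 + 3*√1417 ≈ 110.93)
41606/X + 37179/u(-33/37) = 41606/(-2 + 3*√1417) + 37179/(-68) = 41606/(-2 + 3*√1417) + 37179*(-1/68) = 41606/(-2 + 3*√1417) - 2187/4 = -2187/4 + 41606/(-2 + 3*√1417)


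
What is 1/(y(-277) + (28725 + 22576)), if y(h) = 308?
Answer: 1/51609 ≈ 1.9376e-5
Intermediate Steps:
1/(y(-277) + (28725 + 22576)) = 1/(308 + (28725 + 22576)) = 1/(308 + 51301) = 1/51609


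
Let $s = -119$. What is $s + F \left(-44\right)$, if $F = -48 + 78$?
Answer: $-1439$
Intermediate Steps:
$F = 30$
$s + F \left(-44\right) = -119 + 30 \left(-44\right) = -119 - 1320 = -1439$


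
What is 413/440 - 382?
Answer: -167667/440 ≈ -381.06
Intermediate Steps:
413/440 - 382 = -167667/440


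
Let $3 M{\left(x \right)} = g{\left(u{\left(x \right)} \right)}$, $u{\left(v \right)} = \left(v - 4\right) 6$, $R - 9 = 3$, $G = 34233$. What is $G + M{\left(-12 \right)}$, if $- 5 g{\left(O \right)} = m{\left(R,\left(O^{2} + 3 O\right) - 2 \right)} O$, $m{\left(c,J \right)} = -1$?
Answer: $\frac{171133}{5} \approx 34227.0$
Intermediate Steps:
$R = 12$ ($R = 9 + 3 = 12$)
$u{\left(v \right)} = -24 + 6 v$ ($u{\left(v \right)} = \left(-4 + v\right) 6 = -24 + 6 v$)
$g{\left(O \right)} = \frac{O}{5}$ ($g{\left(O \right)} = - \frac{\left(-1\right) O}{5} = \frac{O}{5}$)
$M{\left(x \right)} = - \frac{8}{5} + \frac{2 x}{5}$ ($M{\left(x \right)} = \frac{\frac{1}{5} \left(-24 + 6 x\right)}{3} = \frac{- \frac{24}{5} + \frac{6 x}{5}}{3} = - \frac{8}{5} + \frac{2 x}{5}$)
$G + M{\left(-12 \right)} = 34233 + \left(- \frac{8}{5} + \frac{2}{5} \left(-12\right)\right) = 34233 - \frac{32}{5} = \frac{171133}{5}$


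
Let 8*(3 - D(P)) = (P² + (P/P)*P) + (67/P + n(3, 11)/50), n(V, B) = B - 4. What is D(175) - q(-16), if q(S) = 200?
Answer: -11331783/2800 ≈ -4047.1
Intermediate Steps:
n(V, B) = -4 + B
D(P) = 1193/400 - 67/(8*P) - P/8 - P²/8 (D(P) = 3 - ((P² + (P/P)*P) + (67/P + (-4 + 11)/50))/8 = 3 - ((P² + 1*P) + (67/P + 7*(1/50)))/8 = 3 - ((P² + P) + (67/P + 7/50))/8 = 3 - ((P + P²) + (7/50 + 67/P))/8 = 3 - (7/50 + P + P² + 67/P)/8 = 3 + (-7/400 - 67/(8*P) - P/8 - P²/8) = 1193/400 - 67/(8*P) - P/8 - P²/8)
D(175) - q(-16) = (1193/400 - 67/8/175 - ⅛*175 - ⅛*175²) - 1*200 = (1193/400 - 67/8*1/175 - 175/8 - ⅛*30625) - 200 = (1193/400 - 67/1400 - 175/8 - 30625/8) - 200 = -10771783/2800 - 200 = -11331783/2800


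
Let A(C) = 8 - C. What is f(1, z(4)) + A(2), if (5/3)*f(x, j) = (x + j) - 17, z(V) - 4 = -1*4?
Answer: -18/5 ≈ -3.6000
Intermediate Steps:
z(V) = 0 (z(V) = 4 - 1*4 = 4 - 4 = 0)
f(x, j) = -51/5 + 3*j/5 + 3*x/5 (f(x, j) = 3*((x + j) - 17)/5 = 3*((j + x) - 17)/5 = 3*(-17 + j + x)/5 = -51/5 + 3*j/5 + 3*x/5)
f(1, z(4)) + A(2) = (-51/5 + (3/5)*0 + (3/5)*1) + (8 - 1*2) = (-51/5 + 0 + 3/5) + (8 - 2) = -48/5 + 6 = -18/5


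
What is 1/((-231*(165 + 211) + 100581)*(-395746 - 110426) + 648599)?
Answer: -1/6946562101 ≈ -1.4396e-10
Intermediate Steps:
1/((-231*(165 + 211) + 100581)*(-395746 - 110426) + 648599) = 1/((-231*376 + 100581)*(-506172) + 648599) = 1/((-86856 + 100581)*(-506172) + 648599) = 1/(13725*(-506172) + 648599) = 1/(-6947210700 + 648599) = 1/(-6946562101) = -1/6946562101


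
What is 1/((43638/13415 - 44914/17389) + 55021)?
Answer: 233273435/12835093967007 ≈ 1.8175e-5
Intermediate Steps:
1/((43638/13415 - 44914/17389) + 55021) = 1/(156299872/233273435 + 55021) = 1/(12835093967007/233273435) = 233273435/12835093967007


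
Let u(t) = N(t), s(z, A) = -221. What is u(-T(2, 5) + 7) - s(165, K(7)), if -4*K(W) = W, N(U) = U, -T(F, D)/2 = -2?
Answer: 224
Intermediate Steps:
T(F, D) = 4 (T(F, D) = -2*(-2) = 4)
K(W) = -W/4
u(t) = t
u(-T(2, 5) + 7) - s(165, K(7)) = (-1*4 + 7) - 1*(-221) = (-4 + 7) + 221 = 3 + 221 = 224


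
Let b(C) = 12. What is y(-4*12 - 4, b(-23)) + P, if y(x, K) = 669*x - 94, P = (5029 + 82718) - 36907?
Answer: 15958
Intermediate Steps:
P = 50840 (P = 87747 - 36907 = 50840)
y(x, K) = -94 + 669*x
y(-4*12 - 4, b(-23)) + P = (-94 + 669*(-4*12 - 4)) + 50840 = (-94 + 669*(-48 - 4)) + 50840 = (-94 + 669*(-52)) + 50840 = (-94 - 34788) + 50840 = -34882 + 50840 = 15958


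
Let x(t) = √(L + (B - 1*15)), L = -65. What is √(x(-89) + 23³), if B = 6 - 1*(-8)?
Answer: √(12167 + I*√66) ≈ 110.3 + 0.0368*I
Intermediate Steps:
B = 14 (B = 6 + 8 = 14)
x(t) = I*√66 (x(t) = √(-65 + (14 - 1*15)) = √(-65 + (14 - 15)) = √(-65 - 1) = √(-66) = I*√66)
√(x(-89) + 23³) = √(I*√66 + 23³) = √(I*√66 + 12167) = √(12167 + I*√66)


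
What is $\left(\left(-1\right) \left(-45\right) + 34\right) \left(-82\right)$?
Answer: $-6478$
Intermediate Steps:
$\left(\left(-1\right) \left(-45\right) + 34\right) \left(-82\right) = \left(45 + 34\right) \left(-82\right) = 79 \left(-82\right) = -6478$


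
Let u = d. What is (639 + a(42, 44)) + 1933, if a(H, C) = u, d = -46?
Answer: 2526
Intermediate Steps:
u = -46
a(H, C) = -46
(639 + a(42, 44)) + 1933 = (639 - 46) + 1933 = 593 + 1933 = 2526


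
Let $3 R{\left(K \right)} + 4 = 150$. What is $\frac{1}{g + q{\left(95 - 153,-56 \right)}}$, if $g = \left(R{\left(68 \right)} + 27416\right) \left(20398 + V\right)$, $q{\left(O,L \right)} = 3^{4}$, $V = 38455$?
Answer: $\frac{3}{4849134325} \approx 6.1867 \cdot 10^{-10}$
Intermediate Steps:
$R{\left(K \right)} = \frac{146}{3}$ ($R{\left(K \right)} = - \frac{4}{3} + \frac{1}{3} \cdot 150 = - \frac{4}{3} + 50 = \frac{146}{3}$)
$q{\left(O,L \right)} = 81$
$g = \frac{4849134082}{3}$ ($g = \left(\frac{146}{3} + 27416\right) \left(20398 + 38455\right) = \frac{82394}{3} \cdot 58853 = \frac{4849134082}{3} \approx 1.6164 \cdot 10^{9}$)
$\frac{1}{g + q{\left(95 - 153,-56 \right)}} = \frac{1}{\frac{4849134082}{3} + 81} = \frac{1}{\frac{4849134325}{3}} = \frac{3}{4849134325}$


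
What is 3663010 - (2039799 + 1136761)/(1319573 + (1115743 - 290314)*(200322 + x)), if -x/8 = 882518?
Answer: 4148208417462042442/1132458938813 ≈ 3.6630e+6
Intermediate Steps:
x = -7060144 (x = -8*882518 = -7060144)
3663010 - (2039799 + 1136761)/(1319573 + (1115743 - 290314)*(200322 + x)) = 3663010 - (2039799 + 1136761)/(1319573 + (1115743 - 290314)*(200322 - 7060144)) = 3663010 - 3176560/(1319573 + 825429*(-6859822)) = 3663010 - 3176560/(1319573 - 5662296013638) = 3663010 - 3176560/(-5662294694065) = 3663010 - 3176560*(-1)/5662294694065 = 3663010 - 1*(-635312/1132458938813) = 3663010 + 635312/1132458938813 = 4148208417462042442/1132458938813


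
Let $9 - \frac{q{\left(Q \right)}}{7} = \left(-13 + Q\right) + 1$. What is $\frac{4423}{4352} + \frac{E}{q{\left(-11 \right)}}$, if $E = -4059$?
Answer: $- \frac{521063}{30464} \approx -17.104$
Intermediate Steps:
$q{\left(Q \right)} = 147 - 7 Q$ ($q{\left(Q \right)} = 63 - 7 \left(\left(-13 + Q\right) + 1\right) = 63 - 7 \left(-12 + Q\right) = 63 - \left(-84 + 7 Q\right) = 147 - 7 Q$)
$\frac{4423}{4352} + \frac{E}{q{\left(-11 \right)}} = \frac{4423}{4352} - \frac{4059}{147 - -77} = 4423 \cdot \frac{1}{4352} - \frac{4059}{147 + 77} = \frac{4423}{4352} - \frac{4059}{224} = - \frac{521063}{30464}$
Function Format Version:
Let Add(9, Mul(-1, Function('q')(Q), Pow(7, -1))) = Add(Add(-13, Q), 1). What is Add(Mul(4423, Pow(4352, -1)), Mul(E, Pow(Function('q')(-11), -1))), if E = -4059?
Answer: Rational(-521063, 30464) ≈ -17.104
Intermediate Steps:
Function('q')(Q) = Add(147, Mul(-7, Q)) (Function('q')(Q) = Add(63, Mul(-7, Add(Add(-13, Q), 1))) = Add(63, Mul(-7, Add(-12, Q))) = Add(63, Add(84, Mul(-7, Q))) = Add(147, Mul(-7, Q)))
Add(Mul(4423, Pow(4352, -1)), Mul(E, Pow(Function('q')(-11), -1))) = Add(Mul(4423, Pow(4352, -1)), Mul(-4059, Pow(Add(147, Mul(-7, -11)), -1))) = Add(Mul(4423, Rational(1, 4352)), Mul(-4059, Pow(Add(147, 77), -1))) = Add(Rational(4423, 4352), Mul(-4059, Pow(224, -1))) = Add(Rational(4423, 4352), Mul(-4059, Rational(1, 224))) = Add(Rational(4423, 4352), Rational(-4059, 224)) = Rational(-521063, 30464)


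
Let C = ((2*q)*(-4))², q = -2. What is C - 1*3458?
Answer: -3202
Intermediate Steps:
C = 256 (C = ((2*(-2))*(-4))² = (-4*(-4))² = 16² = 256)
C - 1*3458 = 256 - 1*3458 = 256 - 3458 = -3202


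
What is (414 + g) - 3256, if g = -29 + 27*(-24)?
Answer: -3519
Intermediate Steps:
g = -677 (g = -29 - 648 = -677)
(414 + g) - 3256 = (414 - 677) - 3256 = -263 - 3256 = -3519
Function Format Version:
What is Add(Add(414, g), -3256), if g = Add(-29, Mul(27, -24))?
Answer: -3519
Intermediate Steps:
g = -677 (g = Add(-29, -648) = -677)
Add(Add(414, g), -3256) = Add(Add(414, -677), -3256) = Add(-263, -3256) = -3519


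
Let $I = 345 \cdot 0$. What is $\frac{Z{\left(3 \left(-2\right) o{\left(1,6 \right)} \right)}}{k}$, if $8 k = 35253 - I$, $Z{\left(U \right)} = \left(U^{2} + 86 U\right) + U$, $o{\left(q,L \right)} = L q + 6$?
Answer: $- \frac{960}{3917} \approx -0.24509$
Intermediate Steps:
$o{\left(q,L \right)} = 6 + L q$
$I = 0$
$Z{\left(U \right)} = U^{2} + 87 U$
$k = \frac{35253}{8}$ ($k = \frac{35253 - 0}{8} = \frac{35253 + 0}{8} = \frac{1}{8} \cdot 35253 = \frac{35253}{8} \approx 4406.6$)
$\frac{Z{\left(3 \left(-2\right) o{\left(1,6 \right)} \right)}}{k} = \frac{3 \left(-2\right) \left(6 + 6 \cdot 1\right) \left(87 + 3 \left(-2\right) \left(6 + 6 \cdot 1\right)\right)}{\frac{35253}{8}} = - 6 \left(6 + 6\right) \left(87 - 6 \left(6 + 6\right)\right) \frac{8}{35253} = \left(-6\right) 12 \left(87 - 72\right) \frac{8}{35253} = - 72 \left(87 - 72\right) \frac{8}{35253} = \left(-72\right) 15 \cdot \frac{8}{35253} = \left(-1080\right) \frac{8}{35253} = - \frac{960}{3917}$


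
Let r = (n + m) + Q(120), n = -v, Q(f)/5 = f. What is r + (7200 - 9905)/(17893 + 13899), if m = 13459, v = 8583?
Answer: 174090287/31792 ≈ 5475.9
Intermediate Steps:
Q(f) = 5*f
n = -8583 (n = -1*8583 = -8583)
r = 5476 (r = (-8583 + 13459) + 5*120 = 4876 + 600 = 5476)
r + (7200 - 9905)/(17893 + 13899) = 5476 + (7200 - 9905)/(17893 + 13899) = 5476 - 2705/31792 = 174090287/31792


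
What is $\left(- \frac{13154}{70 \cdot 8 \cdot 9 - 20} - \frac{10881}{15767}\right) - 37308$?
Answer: $- \frac{1476601453229}{39575170} \approx -37311.0$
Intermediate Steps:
$\left(- \frac{13154}{70 \cdot 8 \cdot 9 - 20} - \frac{10881}{15767}\right) - 37308 = \left(- \frac{13154}{70 \cdot 72 - 20} - \frac{10881}{15767}\right) - 37308 = \left(- \frac{13154}{5040 - 20} - \frac{10881}{15767}\right) - 37308 = \left(- \frac{13154}{5020} - \frac{10881}{15767}\right) - 37308 = \left(\left(-13154\right) \frac{1}{5020} - \frac{10881}{15767}\right) - 37308 = \left(- \frac{6577}{2510} - \frac{10881}{15767}\right) - 37308 = - \frac{131010869}{39575170} - 37308 = - \frac{1476601453229}{39575170}$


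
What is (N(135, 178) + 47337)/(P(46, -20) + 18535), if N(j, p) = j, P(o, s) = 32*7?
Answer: 15824/6253 ≈ 2.5306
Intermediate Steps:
P(o, s) = 224
(N(135, 178) + 47337)/(P(46, -20) + 18535) = (135 + 47337)/(224 + 18535) = 47472/18759 = 47472*(1/18759) = 15824/6253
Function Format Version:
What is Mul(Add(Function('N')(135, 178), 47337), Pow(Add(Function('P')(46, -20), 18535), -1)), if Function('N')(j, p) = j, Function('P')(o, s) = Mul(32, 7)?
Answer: Rational(15824, 6253) ≈ 2.5306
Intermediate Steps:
Function('P')(o, s) = 224
Mul(Add(Function('N')(135, 178), 47337), Pow(Add(Function('P')(46, -20), 18535), -1)) = Mul(Add(135, 47337), Pow(Add(224, 18535), -1)) = Mul(47472, Pow(18759, -1)) = Mul(47472, Rational(1, 18759)) = Rational(15824, 6253)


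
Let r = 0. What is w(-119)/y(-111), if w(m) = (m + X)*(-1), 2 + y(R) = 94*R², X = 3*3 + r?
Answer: 55/579086 ≈ 9.4977e-5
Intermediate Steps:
X = 9 (X = 3*3 + 0 = 9 + 0 = 9)
y(R) = -2 + 94*R²
w(m) = -9 - m (w(m) = (m + 9)*(-1) = (9 + m)*(-1) = -9 - m)
w(-119)/y(-111) = (-9 - 1*(-119))/(-2 + 94*(-111)²) = (-9 + 119)/(-2 + 94*12321) = 110/(-2 + 1158174) = 110/1158172 = 110*(1/1158172) = 55/579086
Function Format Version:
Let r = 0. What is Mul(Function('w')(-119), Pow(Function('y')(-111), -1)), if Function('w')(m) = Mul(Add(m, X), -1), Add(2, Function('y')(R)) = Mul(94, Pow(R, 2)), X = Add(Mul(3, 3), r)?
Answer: Rational(55, 579086) ≈ 9.4977e-5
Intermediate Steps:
X = 9 (X = Add(Mul(3, 3), 0) = Add(9, 0) = 9)
Function('y')(R) = Add(-2, Mul(94, Pow(R, 2)))
Function('w')(m) = Add(-9, Mul(-1, m)) (Function('w')(m) = Mul(Add(m, 9), -1) = Mul(Add(9, m), -1) = Add(-9, Mul(-1, m)))
Mul(Function('w')(-119), Pow(Function('y')(-111), -1)) = Mul(Add(-9, Mul(-1, -119)), Pow(Add(-2, Mul(94, Pow(-111, 2))), -1)) = Mul(Add(-9, 119), Pow(Add(-2, Mul(94, 12321)), -1)) = Mul(110, Pow(Add(-2, 1158174), -1)) = Mul(110, Pow(1158172, -1)) = Mul(110, Rational(1, 1158172)) = Rational(55, 579086)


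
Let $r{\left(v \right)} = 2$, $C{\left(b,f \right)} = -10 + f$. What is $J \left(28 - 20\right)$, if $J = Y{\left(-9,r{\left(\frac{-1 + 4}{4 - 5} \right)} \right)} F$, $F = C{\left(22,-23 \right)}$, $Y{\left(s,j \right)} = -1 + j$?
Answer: $-264$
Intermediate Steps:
$F = -33$ ($F = -10 - 23 = -33$)
$J = -33$ ($J = \left(-1 + 2\right) \left(-33\right) = 1 \left(-33\right) = -33$)
$J \left(28 - 20\right) = - 33 \left(28 - 20\right) = \left(-33\right) 8 = -264$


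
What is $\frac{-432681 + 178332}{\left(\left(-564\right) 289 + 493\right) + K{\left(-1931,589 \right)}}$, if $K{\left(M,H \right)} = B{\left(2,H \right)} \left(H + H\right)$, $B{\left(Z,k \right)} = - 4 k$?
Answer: $\frac{254349}{2937871} \approx 0.086576$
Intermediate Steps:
$K{\left(M,H \right)} = - 8 H^{2}$ ($K{\left(M,H \right)} = - 4 H \left(H + H\right) = - 4 H 2 H = - 8 H^{2}$)
$\frac{-432681 + 178332}{\left(\left(-564\right) 289 + 493\right) + K{\left(-1931,589 \right)}} = \frac{-432681 + 178332}{\left(\left(-564\right) 289 + 493\right) - 8 \cdot 589^{2}} = - \frac{254349}{\left(-162996 + 493\right) - 2775368} = - \frac{254349}{-162503 - 2775368} = - \frac{254349}{-2937871} = \left(-254349\right) \left(- \frac{1}{2937871}\right) = \frac{254349}{2937871}$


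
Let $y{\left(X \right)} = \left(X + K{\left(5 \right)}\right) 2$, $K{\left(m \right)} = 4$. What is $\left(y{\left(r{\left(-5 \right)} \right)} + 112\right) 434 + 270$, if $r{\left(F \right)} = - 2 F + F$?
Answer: $56690$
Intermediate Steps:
$r{\left(F \right)} = - F$
$y{\left(X \right)} = 8 + 2 X$ ($y{\left(X \right)} = \left(X + 4\right) 2 = \left(4 + X\right) 2 = 8 + 2 X$)
$\left(y{\left(r{\left(-5 \right)} \right)} + 112\right) 434 + 270 = \left(\left(8 + 2 \left(\left(-1\right) \left(-5\right)\right)\right) + 112\right) 434 + 270 = \left(\left(8 + 2 \cdot 5\right) + 112\right) 434 + 270 = \left(\left(8 + 10\right) + 112\right) 434 + 270 = \left(18 + 112\right) 434 + 270 = 130 \cdot 434 + 270 = 56420 + 270 = 56690$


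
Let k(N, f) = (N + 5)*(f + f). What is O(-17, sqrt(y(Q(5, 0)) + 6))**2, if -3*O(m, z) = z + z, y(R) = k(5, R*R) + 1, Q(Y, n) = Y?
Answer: 676/3 ≈ 225.33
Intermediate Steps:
k(N, f) = 2*f*(5 + N) (k(N, f) = (5 + N)*(2*f) = 2*f*(5 + N))
y(R) = 1 + 20*R**2 (y(R) = 2*(R*R)*(5 + 5) + 1 = 2*R**2*10 + 1 = 20*R**2 + 1 = 1 + 20*R**2)
O(m, z) = -2*z/3 (O(m, z) = -(z + z)/3 = -2*z/3)
O(-17, sqrt(y(Q(5, 0)) + 6))**2 = (-2*sqrt((1 + 20*5**2) + 6)/3)**2 = (-2*sqrt((1 + 20*25) + 6)/3)**2 = (-2*sqrt((1 + 500) + 6)/3)**2 = (-2*sqrt(501 + 6)/3)**2 = (-26*sqrt(3)/3)**2 = 676/3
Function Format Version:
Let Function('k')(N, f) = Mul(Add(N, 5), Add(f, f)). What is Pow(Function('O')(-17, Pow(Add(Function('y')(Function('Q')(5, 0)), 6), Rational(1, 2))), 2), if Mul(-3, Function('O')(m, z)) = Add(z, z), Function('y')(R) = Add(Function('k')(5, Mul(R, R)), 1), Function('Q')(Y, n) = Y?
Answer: Rational(676, 3) ≈ 225.33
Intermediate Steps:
Function('k')(N, f) = Mul(2, f, Add(5, N)) (Function('k')(N, f) = Mul(Add(5, N), Mul(2, f)) = Mul(2, f, Add(5, N)))
Function('y')(R) = Add(1, Mul(20, Pow(R, 2))) (Function('y')(R) = Add(Mul(2, Mul(R, R), Add(5, 5)), 1) = Add(Mul(2, Pow(R, 2), 10), 1) = Add(Mul(20, Pow(R, 2)), 1) = Add(1, Mul(20, Pow(R, 2))))
Function('O')(m, z) = Mul(Rational(-2, 3), z) (Function('O')(m, z) = Mul(Rational(-1, 3), Add(z, z)) = Mul(Rational(-1, 3), Mul(2, z)) = Mul(Rational(-2, 3), z))
Pow(Function('O')(-17, Pow(Add(Function('y')(Function('Q')(5, 0)), 6), Rational(1, 2))), 2) = Pow(Mul(Rational(-2, 3), Pow(Add(Add(1, Mul(20, Pow(5, 2))), 6), Rational(1, 2))), 2) = Pow(Mul(Rational(-2, 3), Pow(Add(Add(1, Mul(20, 25)), 6), Rational(1, 2))), 2) = Pow(Mul(Rational(-2, 3), Pow(Add(Add(1, 500), 6), Rational(1, 2))), 2) = Pow(Mul(Rational(-2, 3), Pow(Add(501, 6), Rational(1, 2))), 2) = Pow(Mul(Rational(-2, 3), Pow(507, Rational(1, 2))), 2) = Pow(Mul(Rational(-2, 3), Mul(13, Pow(3, Rational(1, 2)))), 2) = Pow(Mul(Rational(-26, 3), Pow(3, Rational(1, 2))), 2) = Rational(676, 3)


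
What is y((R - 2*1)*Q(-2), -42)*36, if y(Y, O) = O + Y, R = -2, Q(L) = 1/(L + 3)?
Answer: -1656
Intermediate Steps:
Q(L) = 1/(3 + L)
y((R - 2*1)*Q(-2), -42)*36 = (-42 + (-2 - 2*1)/(3 - 2))*36 = (-42 + (-2 - 2)/1)*36 = (-42 - 4*1)*36 = (-42 - 4)*36 = -46*36 = -1656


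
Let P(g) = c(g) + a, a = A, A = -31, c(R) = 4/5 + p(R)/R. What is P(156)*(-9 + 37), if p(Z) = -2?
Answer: -164962/195 ≈ -845.96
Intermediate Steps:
c(R) = 4/5 - 2/R
a = -31
P(g) = -151/5 - 2/g (P(g) = (4/5 - 2/g) - 31 = -151/5 - 2/g)
P(156)*(-9 + 37) = (-151/5 - 2/156)*(-9 + 37) = (-151/5 - 2*1/156)*28 = (-151/5 - 1/78)*28 = -11783/390*28 = -164962/195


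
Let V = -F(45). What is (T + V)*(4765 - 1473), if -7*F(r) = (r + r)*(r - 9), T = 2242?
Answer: 62330728/7 ≈ 8.9044e+6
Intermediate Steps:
F(r) = -2*r*(-9 + r)/7 (F(r) = -(r + r)*(r - 9)/7 = -2*r*(-9 + r)/7)
V = 3240/7 (V = -2*45*(9 - 1*45)/7 = -2*45*(9 - 45)/7 = -2*45*(-36)/7 = -1*(-3240/7) = 3240/7 ≈ 462.86)
(T + V)*(4765 - 1473) = (2242 + 3240/7)*(4765 - 1473) = (18934/7)*3292 = 62330728/7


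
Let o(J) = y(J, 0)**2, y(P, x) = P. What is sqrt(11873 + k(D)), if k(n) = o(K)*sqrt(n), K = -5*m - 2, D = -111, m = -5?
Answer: sqrt(11873 + 529*I*sqrt(111)) ≈ 111.78 + 24.93*I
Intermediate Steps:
K = 23 (K = -5*(-5) - 2 = 25 - 2 = 23)
o(J) = J**2
k(n) = 529*sqrt(n) (k(n) = 23**2*sqrt(n) = 529*sqrt(n))
sqrt(11873 + k(D)) = sqrt(11873 + 529*sqrt(-111)) = sqrt(11873 + 529*(I*sqrt(111))) = sqrt(11873 + 529*I*sqrt(111))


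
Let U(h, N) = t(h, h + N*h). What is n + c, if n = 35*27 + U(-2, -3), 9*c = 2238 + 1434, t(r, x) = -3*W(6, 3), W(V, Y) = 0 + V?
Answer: 1335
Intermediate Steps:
W(V, Y) = V
t(r, x) = -18 (t(r, x) = -3*6 = -18)
U(h, N) = -18
c = 408 (c = (2238 + 1434)/9 = (⅑)*3672 = 408)
n = 927 (n = 35*27 - 18 = 945 - 18 = 927)
n + c = 927 + 408 = 1335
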